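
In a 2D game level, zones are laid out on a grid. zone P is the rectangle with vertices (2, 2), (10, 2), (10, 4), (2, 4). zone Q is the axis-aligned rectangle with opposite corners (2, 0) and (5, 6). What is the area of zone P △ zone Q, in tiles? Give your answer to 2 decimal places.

|zone P∩zone Q|: x∈[2,5], y∈[2,4] → 3·2 = 6.
|zone P △ zone Q| = |zone P| + |zone Q| − 2·|zone P∩zone Q| = 16 + 18 − 12 = 22.00.

22.00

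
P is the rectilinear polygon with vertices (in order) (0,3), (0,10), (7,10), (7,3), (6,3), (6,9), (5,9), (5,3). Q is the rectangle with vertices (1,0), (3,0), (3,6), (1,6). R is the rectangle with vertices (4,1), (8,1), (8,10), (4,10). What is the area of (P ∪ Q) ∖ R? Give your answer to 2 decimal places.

34.00

|P ∪ Q| = 49.
|(P ∪ Q) ∩ R| = 15.
|(P ∪ Q) ∖ R| = 49 − 15 = 34.00.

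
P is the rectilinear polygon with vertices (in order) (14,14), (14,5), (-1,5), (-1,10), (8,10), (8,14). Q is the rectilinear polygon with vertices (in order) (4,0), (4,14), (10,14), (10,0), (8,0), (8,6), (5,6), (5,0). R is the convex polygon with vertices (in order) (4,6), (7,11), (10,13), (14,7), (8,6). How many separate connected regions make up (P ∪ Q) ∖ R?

1

(P ∪ Q) ∖ R is a single connected region.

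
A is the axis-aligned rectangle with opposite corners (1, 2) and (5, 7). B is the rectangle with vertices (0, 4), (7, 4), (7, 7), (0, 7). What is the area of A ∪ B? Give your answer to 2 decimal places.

29.00

By inclusion–exclusion:
Individual areas: |A| = 20, |B| = 21.
|A∩B|: x∈[1,5], y∈[4,7] → 4·3 = 12.
|A ∪ B| = 41 − 12 = 29.00.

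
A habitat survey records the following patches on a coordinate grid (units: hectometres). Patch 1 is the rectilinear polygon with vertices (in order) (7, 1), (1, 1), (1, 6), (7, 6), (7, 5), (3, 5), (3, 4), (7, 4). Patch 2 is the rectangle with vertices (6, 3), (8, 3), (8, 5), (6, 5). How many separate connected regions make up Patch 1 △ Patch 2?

1

Patch 1 △ Patch 2 is a single connected region.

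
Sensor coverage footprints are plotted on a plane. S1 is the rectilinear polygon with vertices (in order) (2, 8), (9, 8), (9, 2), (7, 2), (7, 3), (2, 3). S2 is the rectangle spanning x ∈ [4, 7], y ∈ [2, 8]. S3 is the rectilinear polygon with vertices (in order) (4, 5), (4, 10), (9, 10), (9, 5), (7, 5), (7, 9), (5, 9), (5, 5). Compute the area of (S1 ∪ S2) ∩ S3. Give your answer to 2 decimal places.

9.00

|S1 ∪ S2| = 40.
|(S1 ∪ S2) ∩ S3| = 9.00.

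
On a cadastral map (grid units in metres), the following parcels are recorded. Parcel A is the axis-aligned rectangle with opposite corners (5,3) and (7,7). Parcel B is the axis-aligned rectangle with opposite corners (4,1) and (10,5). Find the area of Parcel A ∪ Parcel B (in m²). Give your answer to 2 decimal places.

By inclusion–exclusion:
Individual areas: |Parcel A| = 8, |Parcel B| = 24.
|Parcel A∩Parcel B|: x∈[5,7], y∈[3,5] → 2·2 = 4.
|Parcel A ∪ Parcel B| = 32 − 4 = 28.00.

28.00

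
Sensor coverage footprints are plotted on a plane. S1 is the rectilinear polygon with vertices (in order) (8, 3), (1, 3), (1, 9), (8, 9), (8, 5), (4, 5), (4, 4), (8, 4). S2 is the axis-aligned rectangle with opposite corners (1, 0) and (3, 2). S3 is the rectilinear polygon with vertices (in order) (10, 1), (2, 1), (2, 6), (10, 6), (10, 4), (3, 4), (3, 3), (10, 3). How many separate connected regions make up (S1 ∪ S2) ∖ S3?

3

(S1 ∪ S2) ∖ S3 splits into 3 disjoint pieces (area 5, area 24, area 3).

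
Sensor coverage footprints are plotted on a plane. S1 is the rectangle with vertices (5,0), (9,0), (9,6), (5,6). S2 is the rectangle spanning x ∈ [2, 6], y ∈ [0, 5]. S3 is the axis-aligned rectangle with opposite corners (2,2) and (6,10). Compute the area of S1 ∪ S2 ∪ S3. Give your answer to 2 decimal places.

By inclusion–exclusion:
Individual areas: |S1| = 24, |S2| = 20, |S3| = 32.
|S1∩S2|: x∈[5,6], y∈[0,5] → 1·5 = 5.
|S1∩S3|: x∈[5,6], y∈[2,6] → 1·4 = 4.
|S2∩S3|: x∈[2,6], y∈[2,5] → 4·3 = 12.
|S1∩S2∩S3| = 3.
|S1 ∪ S2 ∪ S3| = 76 − 21 + 3 = 58.00.

58.00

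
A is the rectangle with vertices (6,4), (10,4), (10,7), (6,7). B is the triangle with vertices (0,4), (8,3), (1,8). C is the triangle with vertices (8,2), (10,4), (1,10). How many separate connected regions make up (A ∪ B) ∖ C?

(A ∪ B) ∖ C splits into 2 disjoint pieces (area 6.6667, area 15.8246).

2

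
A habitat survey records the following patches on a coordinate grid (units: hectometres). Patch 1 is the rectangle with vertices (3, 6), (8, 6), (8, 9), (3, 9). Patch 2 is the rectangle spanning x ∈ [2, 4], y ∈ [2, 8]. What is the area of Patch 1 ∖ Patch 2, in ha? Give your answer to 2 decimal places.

|Patch 1∩Patch 2|: x∈[3,4], y∈[6,8] → 1·2 = 2.
|Patch 1| = 15.
|Patch 1 ∖ Patch 2| = |Patch 1| − |Patch 1∩Patch 2| = 15 − 2 = 13.00.

13.00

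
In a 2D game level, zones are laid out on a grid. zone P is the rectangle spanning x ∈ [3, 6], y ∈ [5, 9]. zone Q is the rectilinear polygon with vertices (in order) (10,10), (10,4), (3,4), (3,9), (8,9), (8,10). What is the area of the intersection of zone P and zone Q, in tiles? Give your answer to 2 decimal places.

The intersection is the polygon with vertices (6,5), (3,5), (3,9), (6,9).
By the shoelace formula its area is 12.00.

12.00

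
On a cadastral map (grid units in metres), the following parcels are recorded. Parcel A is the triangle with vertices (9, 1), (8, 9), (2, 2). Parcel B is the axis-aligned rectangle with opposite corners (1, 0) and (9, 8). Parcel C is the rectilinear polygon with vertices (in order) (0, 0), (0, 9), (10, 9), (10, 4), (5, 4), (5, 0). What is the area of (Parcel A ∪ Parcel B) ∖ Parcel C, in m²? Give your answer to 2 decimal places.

16.00

|Parcel A ∪ Parcel B| = 64.4911.
|(Parcel A ∪ Parcel B) ∩ Parcel C| = 48.4911.
|(Parcel A ∪ Parcel B) ∖ Parcel C| = 64.4911 − 48.4911 = 16.00.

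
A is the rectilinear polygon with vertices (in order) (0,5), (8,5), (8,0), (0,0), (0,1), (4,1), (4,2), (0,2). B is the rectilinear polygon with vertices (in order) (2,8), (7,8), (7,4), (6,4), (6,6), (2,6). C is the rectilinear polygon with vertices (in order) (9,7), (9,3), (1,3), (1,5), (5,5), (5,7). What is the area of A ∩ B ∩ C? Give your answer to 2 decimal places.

The intersection is the polygon with vertices (7,4), (6,4), (6,5), (7,5).
By the shoelace formula its area is 1.00.

1.00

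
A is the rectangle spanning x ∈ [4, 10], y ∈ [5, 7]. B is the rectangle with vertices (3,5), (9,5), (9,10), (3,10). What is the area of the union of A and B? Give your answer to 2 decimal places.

By inclusion–exclusion:
Individual areas: |A| = 12, |B| = 30.
|A∩B|: x∈[4,9], y∈[5,7] → 5·2 = 10.
|A ∪ B| = 42 − 10 = 32.00.

32.00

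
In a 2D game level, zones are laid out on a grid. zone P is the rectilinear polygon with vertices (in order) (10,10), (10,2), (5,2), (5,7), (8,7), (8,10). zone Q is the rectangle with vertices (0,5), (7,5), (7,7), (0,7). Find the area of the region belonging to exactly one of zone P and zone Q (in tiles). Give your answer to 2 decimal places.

37.00

|zone P| = 31, |zone Q| = 14, |zone P∩zone Q| = 4.
|zone P △ zone Q| = |zone P| + |zone Q| − 2·|zone P∩zone Q| = 31 + 14 − 8 = 37.00.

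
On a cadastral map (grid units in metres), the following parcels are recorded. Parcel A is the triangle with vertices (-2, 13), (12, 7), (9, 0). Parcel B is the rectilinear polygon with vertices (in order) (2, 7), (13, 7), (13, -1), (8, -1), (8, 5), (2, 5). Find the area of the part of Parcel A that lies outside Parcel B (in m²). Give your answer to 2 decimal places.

|Parcel A| = 58, |Parcel A∩Parcel B| = 25.0629.
|Parcel A ∖ Parcel B| = |Parcel A| − |Parcel A∩Parcel B| = 58 − 25.0629 = 32.94.

32.94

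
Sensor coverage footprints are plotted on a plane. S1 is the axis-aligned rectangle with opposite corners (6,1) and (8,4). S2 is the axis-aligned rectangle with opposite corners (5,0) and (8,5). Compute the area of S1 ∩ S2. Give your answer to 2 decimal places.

6.00

|S1∩S2|: x∈[6,8], y∈[1,4] → 2·3 = 6.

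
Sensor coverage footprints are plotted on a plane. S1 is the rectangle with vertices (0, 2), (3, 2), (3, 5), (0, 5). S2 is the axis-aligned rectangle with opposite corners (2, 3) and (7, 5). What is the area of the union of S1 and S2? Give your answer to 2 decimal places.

By inclusion–exclusion:
Individual areas: |S1| = 9, |S2| = 10.
|S1∩S2|: x∈[2,3], y∈[3,5] → 1·2 = 2.
|S1 ∪ S2| = 19 − 2 = 17.00.

17.00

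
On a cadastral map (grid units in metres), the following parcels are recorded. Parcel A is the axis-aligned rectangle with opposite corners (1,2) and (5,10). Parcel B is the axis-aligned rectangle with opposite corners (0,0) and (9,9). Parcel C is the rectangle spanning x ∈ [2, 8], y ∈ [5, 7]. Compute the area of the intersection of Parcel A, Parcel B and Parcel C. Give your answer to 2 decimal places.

The intersection is the polygon with vertices (5,5), (2,5), (2,7), (5,7).
By the shoelace formula its area is 6.00.

6.00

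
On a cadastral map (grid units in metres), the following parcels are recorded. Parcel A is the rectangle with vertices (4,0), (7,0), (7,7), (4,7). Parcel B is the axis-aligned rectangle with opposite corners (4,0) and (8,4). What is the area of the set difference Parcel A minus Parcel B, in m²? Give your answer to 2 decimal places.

9.00

|Parcel A∩Parcel B|: x∈[4,7], y∈[0,4] → 3·4 = 12.
|Parcel A| = 21.
|Parcel A ∖ Parcel B| = |Parcel A| − |Parcel A∩Parcel B| = 21 − 12 = 9.00.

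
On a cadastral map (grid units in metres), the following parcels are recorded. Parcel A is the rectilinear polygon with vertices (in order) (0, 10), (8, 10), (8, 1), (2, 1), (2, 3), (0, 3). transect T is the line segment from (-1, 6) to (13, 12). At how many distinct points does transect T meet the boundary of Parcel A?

2

The segment meets the boundary at (8,9.857), (0,6.429).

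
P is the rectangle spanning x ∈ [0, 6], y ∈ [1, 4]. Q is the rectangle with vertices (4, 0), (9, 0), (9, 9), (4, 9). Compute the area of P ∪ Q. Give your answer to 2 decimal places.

57.00

By inclusion–exclusion:
Individual areas: |P| = 18, |Q| = 45.
|P∩Q|: x∈[4,6], y∈[1,4] → 2·3 = 6.
|P ∪ Q| = 63 − 6 = 57.00.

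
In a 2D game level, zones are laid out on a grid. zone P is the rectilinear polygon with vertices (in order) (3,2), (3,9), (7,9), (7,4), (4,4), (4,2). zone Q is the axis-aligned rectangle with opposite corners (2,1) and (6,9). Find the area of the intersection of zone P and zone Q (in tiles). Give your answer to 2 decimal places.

The intersection is the polygon with vertices (3,9), (6,9), (6,4), (4,4), (4,2), (3,2).
By the shoelace formula its area is 17.00.

17.00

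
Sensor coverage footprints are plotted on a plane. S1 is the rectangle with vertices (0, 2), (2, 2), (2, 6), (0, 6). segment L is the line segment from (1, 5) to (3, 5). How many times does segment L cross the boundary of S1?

1

The segment meets the boundary at (2,5).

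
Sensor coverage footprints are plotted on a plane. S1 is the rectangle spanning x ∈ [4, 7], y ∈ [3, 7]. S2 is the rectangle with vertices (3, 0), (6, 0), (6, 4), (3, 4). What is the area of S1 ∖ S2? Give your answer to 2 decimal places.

|S1∩S2|: x∈[4,6], y∈[3,4] → 2·1 = 2.
|S1| = 12.
|S1 ∖ S2| = |S1| − |S1∩S2| = 12 − 2 = 10.00.

10.00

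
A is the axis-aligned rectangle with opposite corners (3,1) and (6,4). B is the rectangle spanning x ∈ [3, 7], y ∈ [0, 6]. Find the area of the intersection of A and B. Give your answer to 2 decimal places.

9.00

|A∩B|: x∈[3,6], y∈[1,4] → 3·3 = 9.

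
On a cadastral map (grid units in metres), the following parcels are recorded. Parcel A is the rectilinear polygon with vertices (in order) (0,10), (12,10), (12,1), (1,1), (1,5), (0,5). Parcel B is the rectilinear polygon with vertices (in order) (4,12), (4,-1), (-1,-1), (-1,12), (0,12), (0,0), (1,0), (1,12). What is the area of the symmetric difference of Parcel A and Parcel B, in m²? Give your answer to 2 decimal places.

103.00

|Parcel A| = 104, |Parcel B| = 53, |Parcel A∩Parcel B| = 27.
|Parcel A △ Parcel B| = |Parcel A| + |Parcel B| − 2·|Parcel A∩Parcel B| = 104 + 53 − 54 = 103.00.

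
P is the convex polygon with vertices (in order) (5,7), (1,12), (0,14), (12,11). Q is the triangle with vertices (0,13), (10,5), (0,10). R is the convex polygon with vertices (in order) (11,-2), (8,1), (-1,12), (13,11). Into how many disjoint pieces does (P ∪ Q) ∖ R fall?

2

(P ∪ Q) ∖ R splits into 2 disjoint pieces (area 0.4188, area 11.5976).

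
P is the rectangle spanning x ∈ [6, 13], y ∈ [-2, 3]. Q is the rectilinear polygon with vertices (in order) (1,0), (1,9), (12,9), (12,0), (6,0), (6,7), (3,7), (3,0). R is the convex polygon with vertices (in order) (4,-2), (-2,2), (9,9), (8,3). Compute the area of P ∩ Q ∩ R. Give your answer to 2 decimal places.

2.50

The intersection is the polygon with vertices (6,3), (8,3), (6,0.5).
By the shoelace formula its area is 2.50.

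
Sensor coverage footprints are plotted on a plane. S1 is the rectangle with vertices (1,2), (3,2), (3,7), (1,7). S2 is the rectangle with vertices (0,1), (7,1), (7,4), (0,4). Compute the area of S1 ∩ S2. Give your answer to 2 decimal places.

|S1∩S2|: x∈[1,3], y∈[2,4] → 2·2 = 4.

4.00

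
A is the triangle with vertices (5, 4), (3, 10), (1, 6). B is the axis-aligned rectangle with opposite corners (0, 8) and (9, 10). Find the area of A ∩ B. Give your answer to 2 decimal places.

The intersection is the polygon with vertices (3.667,8), (2,8), (3,10).
By the shoelace formula its area is 1.67.

1.67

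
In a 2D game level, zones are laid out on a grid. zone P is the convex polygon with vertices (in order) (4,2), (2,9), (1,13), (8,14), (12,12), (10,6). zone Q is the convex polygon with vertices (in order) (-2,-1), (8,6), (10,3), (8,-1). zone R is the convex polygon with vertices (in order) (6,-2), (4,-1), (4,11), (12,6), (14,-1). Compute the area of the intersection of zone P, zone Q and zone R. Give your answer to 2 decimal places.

5.48

The intersection is the polygon with vertices (8,6), (8.615,5.077), (4,2), (4,3.2).
By the shoelace formula its area is 5.48.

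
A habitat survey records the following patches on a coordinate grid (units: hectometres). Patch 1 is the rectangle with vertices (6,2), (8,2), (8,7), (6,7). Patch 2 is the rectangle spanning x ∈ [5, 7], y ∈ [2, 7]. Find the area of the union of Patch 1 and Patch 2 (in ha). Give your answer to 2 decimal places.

15.00

By inclusion–exclusion:
Individual areas: |Patch 1| = 10, |Patch 2| = 10.
|Patch 1∩Patch 2|: x∈[6,7], y∈[2,7] → 1·5 = 5.
|Patch 1 ∪ Patch 2| = 20 − 5 = 15.00.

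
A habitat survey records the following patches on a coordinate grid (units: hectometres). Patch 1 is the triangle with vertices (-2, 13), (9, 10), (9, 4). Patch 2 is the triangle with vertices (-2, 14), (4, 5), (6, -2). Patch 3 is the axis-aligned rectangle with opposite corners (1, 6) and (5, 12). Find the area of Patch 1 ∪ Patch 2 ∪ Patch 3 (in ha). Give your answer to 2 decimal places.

54.88

By inclusion–exclusion:
Individual areas: |Patch 1| = 33, |Patch 2| = 12, |Patch 3| = 24.
|Patch 1∩Patch 2| = 0.1923.
|Patch 1∩Patch 3| = 10.8485.
|Patch 2∩Patch 3| = 3.0833.
|Patch 1∩Patch 2∩Patch 3| = 0.
|Patch 1 ∪ Patch 2 ∪ Patch 3| = 69 − 14.1241 + 0 = 54.88.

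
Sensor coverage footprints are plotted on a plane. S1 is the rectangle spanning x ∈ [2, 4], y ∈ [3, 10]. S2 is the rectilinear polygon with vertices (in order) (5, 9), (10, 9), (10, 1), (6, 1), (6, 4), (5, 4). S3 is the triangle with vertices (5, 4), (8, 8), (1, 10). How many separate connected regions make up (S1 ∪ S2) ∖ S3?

(S1 ∪ S2) ∖ S3 splits into 3 disjoint pieces (area 8, area 1.1429, area 29.7143).

3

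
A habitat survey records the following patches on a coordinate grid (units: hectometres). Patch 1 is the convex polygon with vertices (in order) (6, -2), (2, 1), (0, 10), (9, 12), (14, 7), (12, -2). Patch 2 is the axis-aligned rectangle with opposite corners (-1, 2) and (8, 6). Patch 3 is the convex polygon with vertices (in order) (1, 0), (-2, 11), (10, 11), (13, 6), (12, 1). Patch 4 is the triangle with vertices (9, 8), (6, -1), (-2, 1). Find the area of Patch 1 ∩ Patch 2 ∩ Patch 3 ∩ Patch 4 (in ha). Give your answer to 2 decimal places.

The intersection is the polygon with vertices (8,5), (7,2), (1.778,2), (1.504,3.23), (5.857,6), (8,6).
By the shoelace formula its area is 18.29.

18.29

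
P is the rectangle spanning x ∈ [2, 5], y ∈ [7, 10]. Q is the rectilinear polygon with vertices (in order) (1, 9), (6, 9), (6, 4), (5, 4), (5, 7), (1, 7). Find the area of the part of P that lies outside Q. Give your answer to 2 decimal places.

3.00

|P| = 9, |P∩Q| = 6.
|P ∖ Q| = |P| − |P∩Q| = 9 − 6 = 3.00.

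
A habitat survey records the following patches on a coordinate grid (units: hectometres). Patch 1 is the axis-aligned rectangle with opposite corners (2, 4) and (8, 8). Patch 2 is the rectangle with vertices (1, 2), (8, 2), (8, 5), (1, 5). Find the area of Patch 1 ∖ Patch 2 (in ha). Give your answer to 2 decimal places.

18.00

|Patch 1∩Patch 2|: x∈[2,8], y∈[4,5] → 6·1 = 6.
|Patch 1| = 24.
|Patch 1 ∖ Patch 2| = |Patch 1| − |Patch 1∩Patch 2| = 24 − 6 = 18.00.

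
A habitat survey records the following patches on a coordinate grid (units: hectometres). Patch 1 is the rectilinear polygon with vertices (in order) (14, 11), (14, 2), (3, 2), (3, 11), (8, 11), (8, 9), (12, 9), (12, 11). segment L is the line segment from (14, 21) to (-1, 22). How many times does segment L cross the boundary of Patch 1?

The segment lies entirely outside Patch 1 and never meets its boundary.

0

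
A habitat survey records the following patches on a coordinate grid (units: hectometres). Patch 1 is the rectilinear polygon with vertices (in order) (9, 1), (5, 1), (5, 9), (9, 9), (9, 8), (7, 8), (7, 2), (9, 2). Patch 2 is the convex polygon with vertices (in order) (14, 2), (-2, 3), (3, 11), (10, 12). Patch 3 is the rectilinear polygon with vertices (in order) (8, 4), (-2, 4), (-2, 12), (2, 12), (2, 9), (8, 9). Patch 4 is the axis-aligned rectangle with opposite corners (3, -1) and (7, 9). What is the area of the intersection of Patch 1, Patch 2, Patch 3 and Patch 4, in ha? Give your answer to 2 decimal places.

10.00

The intersection is the polygon with vertices (7,4), (5,4), (5,9), (7,9), (7,8).
By the shoelace formula its area is 10.00.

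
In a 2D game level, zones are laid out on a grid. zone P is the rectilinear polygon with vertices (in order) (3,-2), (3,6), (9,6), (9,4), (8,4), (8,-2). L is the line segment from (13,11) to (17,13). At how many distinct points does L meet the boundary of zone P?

The segment lies entirely outside zone P and never meets its boundary.

0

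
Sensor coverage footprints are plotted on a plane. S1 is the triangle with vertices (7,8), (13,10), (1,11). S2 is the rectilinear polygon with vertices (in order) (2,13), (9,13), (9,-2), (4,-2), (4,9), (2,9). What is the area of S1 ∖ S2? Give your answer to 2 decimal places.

3.54

|S1| = 15, |S1∩S2| = 11.4583.
|S1 ∖ S2| = |S1| − |S1∩S2| = 15 − 11.4583 = 3.54.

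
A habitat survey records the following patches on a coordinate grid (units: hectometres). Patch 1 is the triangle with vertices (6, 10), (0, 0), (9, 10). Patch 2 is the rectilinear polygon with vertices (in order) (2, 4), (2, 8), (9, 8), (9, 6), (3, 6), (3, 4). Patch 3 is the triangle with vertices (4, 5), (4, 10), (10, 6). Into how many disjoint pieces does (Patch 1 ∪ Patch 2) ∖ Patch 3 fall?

(Patch 1 ∪ Patch 2) ∖ Patch 3 splits into 2 disjoint pieces (area 5.581, area 10.1745).

2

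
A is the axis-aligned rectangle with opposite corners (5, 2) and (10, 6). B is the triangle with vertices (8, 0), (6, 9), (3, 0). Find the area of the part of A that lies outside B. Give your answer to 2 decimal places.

11.56

|A| = 20, |A∩B| = 8.4444.
|A ∖ B| = |A| − |A∩B| = 20 − 8.4444 = 11.56.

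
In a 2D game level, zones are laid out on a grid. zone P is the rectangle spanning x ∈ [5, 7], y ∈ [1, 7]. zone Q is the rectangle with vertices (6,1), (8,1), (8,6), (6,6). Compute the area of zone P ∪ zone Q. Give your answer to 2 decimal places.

17.00

By inclusion–exclusion:
Individual areas: |zone P| = 12, |zone Q| = 10.
|zone P∩zone Q|: x∈[6,7], y∈[1,6] → 1·5 = 5.
|zone P ∪ zone Q| = 22 − 5 = 17.00.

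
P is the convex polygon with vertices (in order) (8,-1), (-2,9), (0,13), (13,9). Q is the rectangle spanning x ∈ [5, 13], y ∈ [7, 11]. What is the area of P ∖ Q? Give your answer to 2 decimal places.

|P| = 105, |P∩Q| = 24.5.
|P ∖ Q| = |P| − |P∩Q| = 105 − 24.5 = 80.50.

80.50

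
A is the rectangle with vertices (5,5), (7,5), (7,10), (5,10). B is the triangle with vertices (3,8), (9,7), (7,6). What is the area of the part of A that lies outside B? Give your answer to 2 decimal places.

8.00

|A| = 10, |A∩B| = 2.
|A ∖ B| = |A| − |A∩B| = 10 − 2 = 8.00.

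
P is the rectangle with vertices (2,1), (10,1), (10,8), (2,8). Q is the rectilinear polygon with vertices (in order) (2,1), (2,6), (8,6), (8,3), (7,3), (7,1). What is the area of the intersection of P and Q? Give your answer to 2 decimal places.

28.00

The intersection is the polygon with vertices (2,6), (8,6), (8,3), (7,3), (7,1), (2,1).
By the shoelace formula its area is 28.00.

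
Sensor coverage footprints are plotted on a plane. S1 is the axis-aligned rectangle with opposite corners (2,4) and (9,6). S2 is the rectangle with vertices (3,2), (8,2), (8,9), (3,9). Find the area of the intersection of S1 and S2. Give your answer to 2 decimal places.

|S1∩S2|: x∈[3,8], y∈[4,6] → 5·2 = 10.

10.00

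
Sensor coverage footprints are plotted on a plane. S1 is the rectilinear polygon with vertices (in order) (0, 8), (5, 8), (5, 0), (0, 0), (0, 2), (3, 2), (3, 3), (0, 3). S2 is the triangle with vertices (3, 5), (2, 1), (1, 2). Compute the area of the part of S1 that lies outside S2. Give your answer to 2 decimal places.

|S1| = 37, |S1∩S2| = 1.4583.
|S1 ∖ S2| = |S1| − |S1∩S2| = 37 − 1.4583 = 35.54.

35.54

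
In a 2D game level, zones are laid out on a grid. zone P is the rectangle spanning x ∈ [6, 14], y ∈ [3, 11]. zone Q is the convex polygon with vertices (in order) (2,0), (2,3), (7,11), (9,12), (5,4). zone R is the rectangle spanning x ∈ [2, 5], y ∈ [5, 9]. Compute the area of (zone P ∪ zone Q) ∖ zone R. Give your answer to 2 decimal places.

76.10

|zone P ∪ zone Q| = 78.55.
|(zone P ∪ zone Q) ∩ zone R| = 2.45.
|(zone P ∪ zone Q) ∖ zone R| = 78.55 − 2.45 = 76.10.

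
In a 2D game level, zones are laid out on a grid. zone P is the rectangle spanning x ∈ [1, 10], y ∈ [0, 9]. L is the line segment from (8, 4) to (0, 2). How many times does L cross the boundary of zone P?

1

The segment meets the boundary at (1,2.25).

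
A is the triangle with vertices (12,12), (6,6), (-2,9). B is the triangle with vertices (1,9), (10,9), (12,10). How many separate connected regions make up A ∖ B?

1

A ∖ B is a single connected region.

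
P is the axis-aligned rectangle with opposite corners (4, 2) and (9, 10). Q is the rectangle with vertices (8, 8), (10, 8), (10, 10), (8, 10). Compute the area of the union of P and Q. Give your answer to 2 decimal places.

By inclusion–exclusion:
Individual areas: |P| = 40, |Q| = 4.
|P∩Q|: x∈[8,9], y∈[8,10] → 1·2 = 2.
|P ∪ Q| = 44 − 2 = 42.00.

42.00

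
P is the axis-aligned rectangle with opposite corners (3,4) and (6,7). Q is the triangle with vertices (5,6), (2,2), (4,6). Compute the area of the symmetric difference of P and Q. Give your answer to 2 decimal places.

|P| = 9, |Q| = 2, |P∩Q| = 1.5.
|P △ Q| = |P| + |Q| − 2·|P∩Q| = 9 + 2 − 3 = 8.00.

8.00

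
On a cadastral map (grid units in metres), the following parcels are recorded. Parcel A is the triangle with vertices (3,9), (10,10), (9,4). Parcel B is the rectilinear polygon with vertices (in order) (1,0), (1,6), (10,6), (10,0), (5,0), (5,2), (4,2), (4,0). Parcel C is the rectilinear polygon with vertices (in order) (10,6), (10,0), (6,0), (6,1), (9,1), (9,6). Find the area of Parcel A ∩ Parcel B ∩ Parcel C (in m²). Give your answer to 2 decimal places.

The intersection is the polygon with vertices (9.333,6), (9,4), (9,6).
By the shoelace formula its area is 0.33.

0.33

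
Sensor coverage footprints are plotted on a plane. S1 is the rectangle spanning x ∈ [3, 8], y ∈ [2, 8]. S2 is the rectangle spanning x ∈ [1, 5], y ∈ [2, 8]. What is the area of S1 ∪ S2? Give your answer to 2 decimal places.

42.00

By inclusion–exclusion:
Individual areas: |S1| = 30, |S2| = 24.
|S1∩S2|: x∈[3,5], y∈[2,8] → 2·6 = 12.
|S1 ∪ S2| = 54 − 12 = 42.00.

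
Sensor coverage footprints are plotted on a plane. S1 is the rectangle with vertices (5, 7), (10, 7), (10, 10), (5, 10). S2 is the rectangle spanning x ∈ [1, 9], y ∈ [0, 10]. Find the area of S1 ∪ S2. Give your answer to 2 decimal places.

By inclusion–exclusion:
Individual areas: |S1| = 15, |S2| = 80.
|S1∩S2|: x∈[5,9], y∈[7,10] → 4·3 = 12.
|S1 ∪ S2| = 95 − 12 = 83.00.

83.00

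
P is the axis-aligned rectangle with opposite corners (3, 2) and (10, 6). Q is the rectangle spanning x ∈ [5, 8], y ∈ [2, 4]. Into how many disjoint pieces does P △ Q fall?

1

P △ Q is a single connected region.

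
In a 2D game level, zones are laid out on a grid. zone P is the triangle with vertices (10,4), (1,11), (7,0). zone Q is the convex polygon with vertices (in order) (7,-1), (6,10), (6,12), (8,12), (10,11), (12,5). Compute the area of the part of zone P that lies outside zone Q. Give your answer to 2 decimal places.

|zone P| = 28.5, |zone P∩zone Q| = 12.0759.
|zone P ∖ zone Q| = |zone P| − |zone P∩zone Q| = 28.5 − 12.0759 = 16.42.

16.42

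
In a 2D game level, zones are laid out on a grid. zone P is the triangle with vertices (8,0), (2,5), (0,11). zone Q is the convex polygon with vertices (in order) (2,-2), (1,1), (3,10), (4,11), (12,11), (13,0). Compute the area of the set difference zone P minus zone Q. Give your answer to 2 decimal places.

|zone P| = 13, |zone P∩zone Q| = 9.123.
|zone P ∖ zone Q| = |zone P| − |zone P∩zone Q| = 13 − 9.123 = 3.88.

3.88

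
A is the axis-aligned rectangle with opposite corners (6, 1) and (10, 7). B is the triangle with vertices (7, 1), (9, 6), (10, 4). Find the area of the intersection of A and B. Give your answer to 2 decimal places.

4.50

The intersection is the polygon with vertices (9,6), (10,4), (7,1).
By the shoelace formula its area is 4.50.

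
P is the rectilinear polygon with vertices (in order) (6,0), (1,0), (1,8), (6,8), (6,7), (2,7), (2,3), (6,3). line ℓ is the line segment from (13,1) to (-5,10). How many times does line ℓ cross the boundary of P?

2

The segment meets the boundary at (1,7), (2,6.5).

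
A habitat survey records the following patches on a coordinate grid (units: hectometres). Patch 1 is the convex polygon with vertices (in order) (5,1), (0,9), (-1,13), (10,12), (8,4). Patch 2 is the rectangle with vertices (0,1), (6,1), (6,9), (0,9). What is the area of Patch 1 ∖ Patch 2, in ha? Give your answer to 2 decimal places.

|Patch 1| = 78, |Patch 1∩Patch 2| = 27.5.
|Patch 1 ∖ Patch 2| = |Patch 1| − |Patch 1∩Patch 2| = 78 − 27.5 = 50.50.

50.50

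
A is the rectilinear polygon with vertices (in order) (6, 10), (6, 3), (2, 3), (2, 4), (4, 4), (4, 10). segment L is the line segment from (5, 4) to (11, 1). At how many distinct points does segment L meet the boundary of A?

1

The segment meets the boundary at (6,3.5).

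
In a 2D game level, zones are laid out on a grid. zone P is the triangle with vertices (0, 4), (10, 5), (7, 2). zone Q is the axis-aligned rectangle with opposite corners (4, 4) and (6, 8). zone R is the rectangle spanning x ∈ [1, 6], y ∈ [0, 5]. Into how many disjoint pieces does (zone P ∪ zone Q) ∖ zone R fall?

3

(zone P ∪ zone Q) ∖ zone R splits into 3 disjoint pieces (area 6, area 6.5571, area 0.1929).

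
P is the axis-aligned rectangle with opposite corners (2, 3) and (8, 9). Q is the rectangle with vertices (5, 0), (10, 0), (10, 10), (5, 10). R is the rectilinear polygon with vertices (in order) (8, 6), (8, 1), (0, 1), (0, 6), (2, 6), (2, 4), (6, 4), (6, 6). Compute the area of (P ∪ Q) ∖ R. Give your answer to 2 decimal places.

|P ∪ Q| = 68.
|(P ∪ Q) ∩ R| = 16.
|(P ∪ Q) ∖ R| = 68 − 16 = 52.00.

52.00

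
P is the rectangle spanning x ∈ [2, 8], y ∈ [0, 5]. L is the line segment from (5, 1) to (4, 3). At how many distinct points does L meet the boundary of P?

0

The segment lies entirely inside P and never meets its boundary.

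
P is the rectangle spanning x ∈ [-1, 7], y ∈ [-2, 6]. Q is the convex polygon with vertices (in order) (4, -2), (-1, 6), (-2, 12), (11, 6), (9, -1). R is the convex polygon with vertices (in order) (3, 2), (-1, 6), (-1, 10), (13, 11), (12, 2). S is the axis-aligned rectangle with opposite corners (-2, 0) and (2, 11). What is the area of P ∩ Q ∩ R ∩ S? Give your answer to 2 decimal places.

4.50

The intersection is the polygon with vertices (-1,6), (2,6), (2,3).
By the shoelace formula its area is 4.50.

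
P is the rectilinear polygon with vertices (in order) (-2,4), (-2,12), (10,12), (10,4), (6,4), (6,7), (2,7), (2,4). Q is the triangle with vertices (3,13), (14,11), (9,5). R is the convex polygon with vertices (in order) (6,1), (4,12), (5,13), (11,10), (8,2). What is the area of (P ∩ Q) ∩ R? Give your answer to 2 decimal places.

The region (P ∩ Q) ∩ R is the polygon with vertices (10,7.333), (9.227,5.273), (9,5), (4.08,11.56), (4,12), (7,12), (10,10.5).
By the shoelace formula its area is 22.03.

22.03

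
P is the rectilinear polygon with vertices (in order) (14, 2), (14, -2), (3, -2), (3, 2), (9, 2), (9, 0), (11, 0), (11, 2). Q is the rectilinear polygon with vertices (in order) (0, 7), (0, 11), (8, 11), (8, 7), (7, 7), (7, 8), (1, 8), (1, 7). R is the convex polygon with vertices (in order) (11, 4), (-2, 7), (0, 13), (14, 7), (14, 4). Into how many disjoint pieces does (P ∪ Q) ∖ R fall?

(P ∪ Q) ∖ R splits into 2 disjoint pieces (area 40, area 2.381).

2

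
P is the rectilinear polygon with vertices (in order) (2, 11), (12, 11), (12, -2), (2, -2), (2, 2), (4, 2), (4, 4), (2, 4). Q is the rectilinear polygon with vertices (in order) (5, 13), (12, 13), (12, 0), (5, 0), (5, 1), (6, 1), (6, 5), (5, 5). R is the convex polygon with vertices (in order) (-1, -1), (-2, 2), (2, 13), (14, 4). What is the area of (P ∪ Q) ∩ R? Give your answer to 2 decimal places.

|P ∪ Q| = 140.
|(P ∪ Q) ∩ R| = 69.17.

69.17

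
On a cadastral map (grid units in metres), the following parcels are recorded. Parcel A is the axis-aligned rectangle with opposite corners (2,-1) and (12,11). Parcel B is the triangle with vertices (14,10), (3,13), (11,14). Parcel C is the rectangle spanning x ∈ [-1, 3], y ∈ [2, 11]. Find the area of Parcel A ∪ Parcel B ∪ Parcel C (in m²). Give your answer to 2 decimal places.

By inclusion–exclusion:
Individual areas: |Parcel A| = 120, |Parcel B| = 17.5, |Parcel C| = 36.
|Parcel A∩Parcel B| = 0.3788.
|Parcel A∩Parcel C|: x∈[2,3], y∈[2,11] → 1·9 = 9.
|Parcel B∩Parcel C| = 0.
|Parcel A∩Parcel B∩Parcel C| = 0.
|Parcel A ∪ Parcel B ∪ Parcel C| = 173.5 − 9.3788 + 0 = 164.12.

164.12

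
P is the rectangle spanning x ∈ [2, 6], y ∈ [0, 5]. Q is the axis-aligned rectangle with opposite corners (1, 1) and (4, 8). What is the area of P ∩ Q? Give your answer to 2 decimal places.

8.00

|P∩Q|: x∈[2,4], y∈[1,5] → 2·4 = 8.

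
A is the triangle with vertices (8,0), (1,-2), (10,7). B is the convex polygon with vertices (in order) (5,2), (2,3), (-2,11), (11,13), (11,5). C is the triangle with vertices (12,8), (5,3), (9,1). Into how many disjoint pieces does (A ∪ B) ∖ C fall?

(A ∪ B) ∖ C splits into 2 disjoint pieces (area 103.6741, area 0.1212).

2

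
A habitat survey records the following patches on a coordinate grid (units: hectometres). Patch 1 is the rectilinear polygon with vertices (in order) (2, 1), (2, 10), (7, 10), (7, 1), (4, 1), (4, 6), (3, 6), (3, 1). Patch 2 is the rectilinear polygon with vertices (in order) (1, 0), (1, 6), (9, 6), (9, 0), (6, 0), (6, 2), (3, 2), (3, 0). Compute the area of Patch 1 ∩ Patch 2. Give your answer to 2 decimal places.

18.00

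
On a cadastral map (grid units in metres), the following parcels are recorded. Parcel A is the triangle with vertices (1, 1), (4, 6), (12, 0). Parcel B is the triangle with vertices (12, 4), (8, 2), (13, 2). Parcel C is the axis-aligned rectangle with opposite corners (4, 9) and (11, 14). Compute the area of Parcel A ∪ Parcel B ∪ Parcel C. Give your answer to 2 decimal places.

By inclusion–exclusion:
Individual areas: |Parcel A| = 29, |Parcel B| = 5, |Parcel C| = 35.
|Parcel A∩Parcel B| = 0.2667.
|Parcel A∩Parcel C| = 0.
|Parcel B∩Parcel C| = 0.
|Parcel A∩Parcel B∩Parcel C| = 0.
|Parcel A ∪ Parcel B ∪ Parcel C| = 69 − 0.2667 + 0 = 68.73.

68.73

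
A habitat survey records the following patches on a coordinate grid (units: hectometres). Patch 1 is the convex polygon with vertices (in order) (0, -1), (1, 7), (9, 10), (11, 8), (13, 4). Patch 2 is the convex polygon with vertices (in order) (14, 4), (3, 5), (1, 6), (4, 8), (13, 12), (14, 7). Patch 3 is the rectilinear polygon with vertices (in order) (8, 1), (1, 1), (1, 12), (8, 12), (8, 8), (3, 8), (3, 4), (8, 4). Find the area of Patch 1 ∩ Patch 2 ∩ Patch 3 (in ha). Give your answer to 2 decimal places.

5.72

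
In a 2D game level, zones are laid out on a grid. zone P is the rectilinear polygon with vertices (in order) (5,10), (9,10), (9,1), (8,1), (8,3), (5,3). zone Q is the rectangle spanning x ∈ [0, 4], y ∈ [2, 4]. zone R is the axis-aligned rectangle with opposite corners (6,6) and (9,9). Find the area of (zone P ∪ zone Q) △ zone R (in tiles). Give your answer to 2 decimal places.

|zone P ∪ zone Q| = 38.
|(zone P ∪ zone Q) ∩ zone R| = 9.
|(zone P ∪ zone Q) △ zone R| = 38 + 9 − 18 = 29.00.

29.00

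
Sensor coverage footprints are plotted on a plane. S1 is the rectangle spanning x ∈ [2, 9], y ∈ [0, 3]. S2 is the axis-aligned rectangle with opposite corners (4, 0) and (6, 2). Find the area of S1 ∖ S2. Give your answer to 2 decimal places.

17.00

|S1∩S2|: x∈[4,6], y∈[0,2] → 2·2 = 4.
|S1| = 21.
|S1 ∖ S2| = |S1| − |S1∩S2| = 21 − 4 = 17.00.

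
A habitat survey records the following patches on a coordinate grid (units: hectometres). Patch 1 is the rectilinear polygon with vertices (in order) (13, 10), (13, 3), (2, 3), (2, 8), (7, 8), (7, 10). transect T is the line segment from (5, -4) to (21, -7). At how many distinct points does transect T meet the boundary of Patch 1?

The segment lies entirely outside Patch 1 and never meets its boundary.

0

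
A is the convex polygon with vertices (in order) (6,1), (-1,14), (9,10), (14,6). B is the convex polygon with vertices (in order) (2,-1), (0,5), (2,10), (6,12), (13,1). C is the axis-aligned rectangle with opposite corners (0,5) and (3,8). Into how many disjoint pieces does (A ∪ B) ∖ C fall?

(A ∪ B) ∖ C is a single connected region.

1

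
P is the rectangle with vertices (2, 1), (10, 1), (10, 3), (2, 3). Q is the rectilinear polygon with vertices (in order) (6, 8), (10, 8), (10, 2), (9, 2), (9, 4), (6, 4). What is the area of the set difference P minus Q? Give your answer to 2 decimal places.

15.00

|P| = 16, |P∩Q| = 1.
|P ∖ Q| = |P| − |P∩Q| = 16 − 1 = 15.00.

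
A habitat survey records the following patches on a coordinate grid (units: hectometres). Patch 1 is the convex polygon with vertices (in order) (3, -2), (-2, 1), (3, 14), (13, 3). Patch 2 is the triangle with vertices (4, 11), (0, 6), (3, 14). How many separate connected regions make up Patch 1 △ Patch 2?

1

Patch 1 △ Patch 2 is a single connected region.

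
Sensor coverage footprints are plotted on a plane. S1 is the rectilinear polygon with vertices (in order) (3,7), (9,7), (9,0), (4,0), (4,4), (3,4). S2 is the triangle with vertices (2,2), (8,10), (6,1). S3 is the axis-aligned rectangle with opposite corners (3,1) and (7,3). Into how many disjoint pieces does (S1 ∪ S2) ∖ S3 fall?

1

(S1 ∪ S2) ∖ S3 is a single connected region.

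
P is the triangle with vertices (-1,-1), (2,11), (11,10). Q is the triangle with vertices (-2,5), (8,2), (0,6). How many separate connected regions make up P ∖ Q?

P ∖ Q splits into 2 disjoint pieces (area 9.5741, area 41.8971).

2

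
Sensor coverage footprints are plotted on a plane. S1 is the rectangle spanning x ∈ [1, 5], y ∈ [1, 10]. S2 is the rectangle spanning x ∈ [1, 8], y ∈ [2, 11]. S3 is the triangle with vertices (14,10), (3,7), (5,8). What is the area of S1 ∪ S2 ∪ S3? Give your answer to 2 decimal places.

67.91

By inclusion–exclusion:
Individual areas: |S1| = 36, |S2| = 63, |S3| = 2.5.
|S1∩S2|: x∈[1,5], y∈[2,10] → 4·8 = 32.
|S1∩S3| = 0.4545.
|S2∩S3| = 1.5909.
|S1∩S2∩S3| = 0.4545.
|S1 ∪ S2 ∪ S3| = 101.5 − 34.0455 + 0.4545 = 67.91.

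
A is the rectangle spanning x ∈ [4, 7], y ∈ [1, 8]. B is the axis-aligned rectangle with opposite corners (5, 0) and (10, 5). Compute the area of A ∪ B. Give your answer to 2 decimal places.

By inclusion–exclusion:
Individual areas: |A| = 21, |B| = 25.
|A∩B|: x∈[5,7], y∈[1,5] → 2·4 = 8.
|A ∪ B| = 46 − 8 = 38.00.

38.00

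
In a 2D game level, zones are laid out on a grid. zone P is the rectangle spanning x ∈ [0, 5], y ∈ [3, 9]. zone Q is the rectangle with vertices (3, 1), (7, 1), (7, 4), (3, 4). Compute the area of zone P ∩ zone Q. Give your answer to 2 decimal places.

|zone P∩zone Q|: x∈[3,5], y∈[3,4] → 2·1 = 2.

2.00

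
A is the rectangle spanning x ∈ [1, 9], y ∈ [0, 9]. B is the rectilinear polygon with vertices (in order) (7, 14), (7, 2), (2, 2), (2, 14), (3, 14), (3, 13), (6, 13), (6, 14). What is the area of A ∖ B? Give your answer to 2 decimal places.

37.00

|A| = 72, |A∩B| = 35.
|A ∖ B| = |A| − |A∩B| = 72 − 35 = 37.00.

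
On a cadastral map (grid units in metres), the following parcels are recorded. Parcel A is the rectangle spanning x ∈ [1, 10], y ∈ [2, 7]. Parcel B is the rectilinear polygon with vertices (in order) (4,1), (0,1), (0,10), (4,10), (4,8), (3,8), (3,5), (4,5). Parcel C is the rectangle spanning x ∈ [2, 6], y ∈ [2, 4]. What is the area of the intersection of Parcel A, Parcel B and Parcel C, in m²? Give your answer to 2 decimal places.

The intersection is the polygon with vertices (4,2), (2,2), (2,4), (4,4).
By the shoelace formula its area is 4.00.

4.00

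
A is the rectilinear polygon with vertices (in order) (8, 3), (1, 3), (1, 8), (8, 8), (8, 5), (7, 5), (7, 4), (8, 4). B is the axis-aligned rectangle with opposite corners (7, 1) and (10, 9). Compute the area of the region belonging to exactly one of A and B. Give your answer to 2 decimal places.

|A| = 34, |B| = 24, |A∩B| = 4.
|A △ B| = |A| + |B| − 2·|A∩B| = 34 + 24 − 8 = 50.00.

50.00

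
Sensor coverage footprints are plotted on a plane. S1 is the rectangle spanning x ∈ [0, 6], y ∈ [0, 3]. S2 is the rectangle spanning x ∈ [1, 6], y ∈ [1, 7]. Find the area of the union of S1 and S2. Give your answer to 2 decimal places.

38.00

By inclusion–exclusion:
Individual areas: |S1| = 18, |S2| = 30.
|S1∩S2|: x∈[1,6], y∈[1,3] → 5·2 = 10.
|S1 ∪ S2| = 48 − 10 = 38.00.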